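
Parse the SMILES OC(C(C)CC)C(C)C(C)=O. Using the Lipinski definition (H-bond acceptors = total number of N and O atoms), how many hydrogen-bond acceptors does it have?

2

N atoms: 0; O atoms: 2.
Lipinski HBA = 0 + 2 = 2.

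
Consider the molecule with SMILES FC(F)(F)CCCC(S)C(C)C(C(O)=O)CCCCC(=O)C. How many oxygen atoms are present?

3

Scan the SMILES for O atoms (remember two-letter symbols like Cl and Br are single atoms).
Oxygen count: 3.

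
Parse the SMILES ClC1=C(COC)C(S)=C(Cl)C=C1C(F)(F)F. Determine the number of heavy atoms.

Every atom symbol written in the SMILES (organic subset) is one heavy atom; implicit H are not written.
Heavy atoms by element → C:9, Cl:2, F:3, O:1, S:1.
Total: 16.

16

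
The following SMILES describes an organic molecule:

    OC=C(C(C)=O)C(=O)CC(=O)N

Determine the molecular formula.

C7H9NO4

Walk through each heavy atom and fill implicit hydrogens from standard valence (C 4, N 3, O 2, S 2, halogen 1):
  atom 1: O, bond orders sum to 1 (valence 2) → 1 H
  atom 2: C, bond orders sum to 3 (valence 4) → 1 H
  atom 3: C, bond orders sum to 4 (valence 4) → 0 H
  atom 4: C, bond orders sum to 4 (valence 4) → 0 H
  atom 5: C, bond orders sum to 1 (valence 4) → 3 H
  atom 6: O, bond orders sum to 2 (valence 2) → 0 H
  atom 7: C, bond orders sum to 4 (valence 4) → 0 H
  atom 8: O, bond orders sum to 2 (valence 2) → 0 H
  atom 9: C, bond orders sum to 2 (valence 4) → 2 H
  atom 10: C, bond orders sum to 4 (valence 4) → 0 H
  atom 11: O, bond orders sum to 2 (valence 2) → 0 H
  atom 12: N, bond orders sum to 1 (valence 3) → 2 H
Totals → C:7, H:9, N:1, O:4.
In Hill order: C7H9NO4.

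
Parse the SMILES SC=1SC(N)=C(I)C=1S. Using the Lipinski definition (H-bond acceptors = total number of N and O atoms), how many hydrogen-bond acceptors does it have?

1

N atoms: 1; O atoms: 0.
Lipinski HBA = 1 + 0 = 1.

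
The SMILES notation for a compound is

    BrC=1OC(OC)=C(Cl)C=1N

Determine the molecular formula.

Walk through each heavy atom and fill implicit hydrogens from standard valence (C 4, N 3, O 2, S 2, halogen 1):
  atom 1: Br (halogen, monovalent) → 0 H
  atom 2: C, bond orders sum to 4 (valence 4) → 0 H
  atom 3: O, bond orders sum to 2 (valence 2) → 0 H
  atom 4: C, bond orders sum to 4 (valence 4) → 0 H
  atom 5: O, bond orders sum to 2 (valence 2) → 0 H
  atom 6: C, bond orders sum to 1 (valence 4) → 3 H
  atom 7: C, bond orders sum to 4 (valence 4) → 0 H
  atom 8: Cl (halogen, monovalent) → 0 H
  atom 9: C, bond orders sum to 4 (valence 4) → 0 H
  atom 10: N, bond orders sum to 1 (valence 3) → 2 H
Totals → C:5, H:5, Br:1, Cl:1, N:1, O:2.

C5H5BrClNO2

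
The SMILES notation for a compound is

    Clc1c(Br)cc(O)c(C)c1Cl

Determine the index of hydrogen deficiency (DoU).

4

Molecular formula: C7H5BrCl2O.
DoU = (2C + 2 + N − H − X) / 2, where X is the halogen count and O/S are ignored.
    = (2·7 + 2 + 0 − 5 − 3) / 2 = 8 / 2 = 4.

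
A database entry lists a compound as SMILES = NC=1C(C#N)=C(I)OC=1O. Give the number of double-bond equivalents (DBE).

5

Molecular formula: C5H3IN2O2.
DoU = (2C + 2 + N − H − X) / 2, where X is the halogen count and O/S are ignored.
    = (2·5 + 2 + 2 − 3 − 1) / 2 = 10 / 2 = 5.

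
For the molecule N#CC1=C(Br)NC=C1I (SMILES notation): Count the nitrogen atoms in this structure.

Scan the SMILES for N atoms (remember two-letter symbols like Cl and Br are single atoms).
Nitrogen count: 2.

2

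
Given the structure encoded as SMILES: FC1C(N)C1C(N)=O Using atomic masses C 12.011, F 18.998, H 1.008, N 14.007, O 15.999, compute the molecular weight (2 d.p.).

118.11 g/mol

First, the molecular formula is C4H7FN2O (counting implicit H from valence).
  C: 4 × 12.011 = 48.044
  F: 1 × 18.998 = 18.998
  H: 7 × 1.008 = 7.056
  N: 2 × 14.007 = 28.014
  O: 1 × 15.999 = 15.999
Sum: 4×12.011 + 1×18.998 + 7×1.008 + 2×14.007 + 1×15.999 = 118.111 → 118.11 g/mol.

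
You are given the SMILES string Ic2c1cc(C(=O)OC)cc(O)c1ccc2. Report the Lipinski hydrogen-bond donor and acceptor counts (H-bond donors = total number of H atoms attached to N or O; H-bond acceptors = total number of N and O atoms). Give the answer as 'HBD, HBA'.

1, 3

Donors: find every N or O and count the H atoms it carries.
  atom 7 (O): bond orders sum to 2 → 0 H
  atom 8 (O): bond orders sum to 2 → 0 H
  atom 12 (O): bond orders sum to 1 → 1 H
Lipinski HBD = 1.
Acceptors: N atoms = 0, O atoms = 3 → HBA = 3.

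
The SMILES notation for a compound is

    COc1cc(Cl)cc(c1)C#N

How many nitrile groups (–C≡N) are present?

1

The nitrile motif appears at heavy-atom position 10 in the SMILES.
Other groups present: 1 ether.
Nitrile count: 1.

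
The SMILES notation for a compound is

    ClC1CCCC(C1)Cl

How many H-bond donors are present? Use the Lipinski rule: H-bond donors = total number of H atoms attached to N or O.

Donors: find every N or O and count the H atoms it carries.
  (no N or O atoms present)
Lipinski HBD = 0.

0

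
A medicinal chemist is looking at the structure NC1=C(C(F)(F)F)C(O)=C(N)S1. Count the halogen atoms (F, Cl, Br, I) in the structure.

Halogen atoms appear at heavy-atom positions 5, 6, 7 (3×F).
Other groups present: 1 hydroxyl, 2 primary amine.
Halogen count: 3.

3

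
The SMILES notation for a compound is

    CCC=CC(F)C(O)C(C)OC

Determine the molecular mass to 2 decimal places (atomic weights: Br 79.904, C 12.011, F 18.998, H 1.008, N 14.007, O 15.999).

First, the molecular formula is C9H17FO2 (counting implicit H from valence).
  C: 9 × 12.011 = 108.099
  F: 1 × 18.998 = 18.998
  H: 17 × 1.008 = 17.136
  O: 2 × 15.999 = 31.998
Sum: 9×12.011 + 1×18.998 + 17×1.008 + 2×15.999 = 176.231 → 176.23 g/mol.

176.23 g/mol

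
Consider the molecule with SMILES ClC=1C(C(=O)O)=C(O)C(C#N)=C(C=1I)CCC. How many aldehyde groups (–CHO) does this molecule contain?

0

Scan the SMILES for the aldehyde motif — none present.
Groups that are present: 1 carboxylic acid, 1 hydroxyl, 1 nitrile.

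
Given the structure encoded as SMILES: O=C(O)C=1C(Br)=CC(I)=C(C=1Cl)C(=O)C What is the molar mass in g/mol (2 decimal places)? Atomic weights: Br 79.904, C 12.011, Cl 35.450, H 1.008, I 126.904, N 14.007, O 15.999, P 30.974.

First, the molecular formula is C9H5BrClIO3 (counting implicit H from valence).
  Br: 1 × 79.904 = 79.904
  C: 9 × 12.011 = 108.099
  Cl: 1 × 35.450 = 35.450
  H: 5 × 1.008 = 5.040
  I: 1 × 126.904 = 126.904
  O: 3 × 15.999 = 47.997
Sum: 1×79.904 + 9×12.011 + 1×35.450 + 5×1.008 + 1×126.904 + 3×15.999 = 403.394 → 403.39 g/mol.

403.39 g/mol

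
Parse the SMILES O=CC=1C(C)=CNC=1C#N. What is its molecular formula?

C7H6N2O

Walk through each heavy atom and fill implicit hydrogens from standard valence (C 4, N 3, O 2, S 2, halogen 1):
  atom 1: O, bond orders sum to 2 (valence 2) → 0 H
  atom 2: C, bond orders sum to 3 (valence 4) → 1 H
  atom 3: C, bond orders sum to 4 (valence 4) → 0 H
  atom 4: C, bond orders sum to 4 (valence 4) → 0 H
  atom 5: C, bond orders sum to 1 (valence 4) → 3 H
  atom 6: C, bond orders sum to 3 (valence 4) → 1 H
  atom 7: N, bond orders sum to 2 (valence 3) → 1 H
  atom 8: C, bond orders sum to 4 (valence 4) → 0 H
  atom 9: C, bond orders sum to 4 (valence 4) → 0 H
  atom 10: N, bond orders sum to 3 (valence 3) → 0 H
Totals → C:7, H:6, N:2, O:1.
In Hill order: C7H6N2O.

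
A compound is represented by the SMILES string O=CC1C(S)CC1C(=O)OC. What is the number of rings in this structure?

1

In SMILES, each pair of matching ring-closure digits denotes one ring-closing bond; the number of such bonds equals the number of independent rings.
Ring-closure bonds here: 1.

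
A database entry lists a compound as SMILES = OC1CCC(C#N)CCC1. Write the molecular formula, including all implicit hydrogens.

Walk through each heavy atom and fill implicit hydrogens from standard valence (C 4, N 3, O 2, S 2, halogen 1):
  atom 1: O, bond orders sum to 1 (valence 2) → 1 H
  atom 2: C, bond orders sum to 3 (valence 4) → 1 H
  atom 3: C, bond orders sum to 2 (valence 4) → 2 H
  atom 4: C, bond orders sum to 2 (valence 4) → 2 H
  atom 5: C, bond orders sum to 3 (valence 4) → 1 H
  atom 6: C, bond orders sum to 4 (valence 4) → 0 H
  atom 7: N, bond orders sum to 3 (valence 3) → 0 H
  atom 8: C, bond orders sum to 2 (valence 4) → 2 H
  atom 9: C, bond orders sum to 2 (valence 4) → 2 H
  atom 10: C, bond orders sum to 2 (valence 4) → 2 H
Totals → C:8, H:13, N:1, O:1.

C8H13NO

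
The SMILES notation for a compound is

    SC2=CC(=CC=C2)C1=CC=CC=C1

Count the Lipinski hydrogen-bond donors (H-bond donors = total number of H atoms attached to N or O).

Donors: find every N or O and count the H atoms it carries.
  (no N or O atoms present)
Lipinski HBD = 0.

0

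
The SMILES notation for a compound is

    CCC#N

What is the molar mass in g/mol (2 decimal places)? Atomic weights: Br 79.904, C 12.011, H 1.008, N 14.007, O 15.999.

First, the molecular formula is C3H5N (counting implicit H from valence).
  C: 3 × 12.011 = 36.033
  H: 5 × 1.008 = 5.040
  N: 1 × 14.007 = 14.007
Sum: 3×12.011 + 5×1.008 + 1×14.007 = 55.080 → 55.08 g/mol.

55.08 g/mol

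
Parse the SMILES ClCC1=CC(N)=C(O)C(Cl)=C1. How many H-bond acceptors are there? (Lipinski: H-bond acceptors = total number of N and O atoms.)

2

N atoms: 1; O atoms: 1.
Lipinski HBA = 1 + 1 = 2.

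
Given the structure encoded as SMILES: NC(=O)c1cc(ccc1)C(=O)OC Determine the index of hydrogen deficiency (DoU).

6

Molecular formula: C9H9NO3.
DoU = (2C + 2 + N − H − X) / 2, where X is the halogen count and O/S are ignored.
    = (2·9 + 2 + 1 − 9 − 0) / 2 = 12 / 2 = 6.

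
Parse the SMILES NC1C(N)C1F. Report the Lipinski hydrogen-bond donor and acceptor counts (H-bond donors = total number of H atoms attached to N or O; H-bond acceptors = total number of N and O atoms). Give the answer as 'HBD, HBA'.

Donors: find every N or O and count the H atoms it carries.
  atom 1 (N): bond orders sum to 1 → 2 H
  atom 4 (N): bond orders sum to 1 → 2 H
Lipinski HBD = 4.
Acceptors: N atoms = 2, O atoms = 0 → HBA = 2.

4, 2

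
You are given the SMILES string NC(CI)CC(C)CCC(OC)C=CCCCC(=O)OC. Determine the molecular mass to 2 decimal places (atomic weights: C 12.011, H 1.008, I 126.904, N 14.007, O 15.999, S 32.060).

First, the molecular formula is C16H30INO3 (counting implicit H from valence).
  C: 16 × 12.011 = 192.176
  H: 30 × 1.008 = 30.240
  I: 1 × 126.904 = 126.904
  N: 1 × 14.007 = 14.007
  O: 3 × 15.999 = 47.997
Sum: 16×12.011 + 30×1.008 + 1×126.904 + 1×14.007 + 3×15.999 = 411.324 → 411.32 g/mol.

411.32 g/mol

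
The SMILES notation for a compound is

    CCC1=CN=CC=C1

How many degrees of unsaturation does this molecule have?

Molecular formula: C7H9N.
DoU = (2C + 2 + N − H − X) / 2, where X is the halogen count and O/S are ignored.
    = (2·7 + 2 + 1 − 9 − 0) / 2 = 8 / 2 = 4.

4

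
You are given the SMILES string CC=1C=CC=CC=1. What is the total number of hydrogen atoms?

Walk through each heavy atom and fill implicit hydrogens from standard valence (C 4, N 3, O 2, S 2, halogen 1):
  atom 1: C, bond orders sum to 1 (valence 4) → 3 H
  atom 2: C, bond orders sum to 4 (valence 4) → 0 H
  atom 3: C, bond orders sum to 3 (valence 4) → 1 H
  atom 4: C, bond orders sum to 3 (valence 4) → 1 H
  atom 5: C, bond orders sum to 3 (valence 4) → 1 H
  atom 6: C, bond orders sum to 3 (valence 4) → 1 H
  atom 7: C, bond orders sum to 3 (valence 4) → 1 H
Total hydrogens: 8.

8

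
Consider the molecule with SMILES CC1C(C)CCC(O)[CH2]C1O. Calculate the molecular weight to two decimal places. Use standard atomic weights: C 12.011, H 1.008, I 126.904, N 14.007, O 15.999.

First, the molecular formula is C9H18O2 (counting implicit H from valence).
  C: 9 × 12.011 = 108.099
  H: 18 × 1.008 = 18.144
  O: 2 × 15.999 = 31.998
Sum: 9×12.011 + 18×1.008 + 2×15.999 = 158.241 → 158.24 g/mol.

158.24 g/mol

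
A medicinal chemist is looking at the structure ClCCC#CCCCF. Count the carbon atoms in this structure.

7

Count every carbon token in the SMILES (each C, including those in ring-closure positions and inside branches).
Carbon count: 7.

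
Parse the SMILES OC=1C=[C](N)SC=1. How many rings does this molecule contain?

1

In SMILES, each pair of matching ring-closure digits denotes one ring-closing bond; the number of such bonds equals the number of independent rings.
Ring-closure bonds here: 1.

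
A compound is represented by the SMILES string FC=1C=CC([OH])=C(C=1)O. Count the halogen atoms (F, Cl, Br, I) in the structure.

1

Halogen atoms appear at heavy-atom position 1 (1×F).
Other groups present: 2 hydroxyl.
Halogen count: 1.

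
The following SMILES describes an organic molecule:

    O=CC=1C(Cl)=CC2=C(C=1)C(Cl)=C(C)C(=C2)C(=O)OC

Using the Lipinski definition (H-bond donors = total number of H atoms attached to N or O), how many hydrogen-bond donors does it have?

Donors: find every N or O and count the H atoms it carries.
  atom 1 (O): bond orders sum to 2 → 0 H
  atom 17 (O): bond orders sum to 2 → 0 H
  atom 18 (O): bond orders sum to 2 → 0 H
Lipinski HBD = 0.

0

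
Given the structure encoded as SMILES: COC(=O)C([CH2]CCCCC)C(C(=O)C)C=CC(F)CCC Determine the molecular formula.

C18H31FO3

Walk through each heavy atom and fill implicit hydrogens from standard valence (C 4, N 3, O 2, S 2, halogen 1):
  atom 1: C, bond orders sum to 1 (valence 4) → 3 H
  atom 2: O, bond orders sum to 2 (valence 2) → 0 H
  atom 3: C, bond orders sum to 4 (valence 4) → 0 H
  atom 4: O, bond orders sum to 2 (valence 2) → 0 H
  atom 5: C, bond orders sum to 3 (valence 4) → 1 H
  atom 6: C with explicit H count 2
  atom 7: C, bond orders sum to 2 (valence 4) → 2 H
  atom 8: C, bond orders sum to 2 (valence 4) → 2 H
  atom 9: C, bond orders sum to 2 (valence 4) → 2 H
  atom 10: C, bond orders sum to 2 (valence 4) → 2 H
  atom 11: C, bond orders sum to 1 (valence 4) → 3 H
  atom 12: C, bond orders sum to 3 (valence 4) → 1 H
  atom 13: C, bond orders sum to 4 (valence 4) → 0 H
  atom 14: O, bond orders sum to 2 (valence 2) → 0 H
  atom 15: C, bond orders sum to 1 (valence 4) → 3 H
  atom 16: C, bond orders sum to 3 (valence 4) → 1 H
  atom 17: C, bond orders sum to 3 (valence 4) → 1 H
  atom 18: C, bond orders sum to 3 (valence 4) → 1 H
  atom 19: F (halogen, monovalent) → 0 H
  atom 20: C, bond orders sum to 2 (valence 4) → 2 H
  atom 21: C, bond orders sum to 2 (valence 4) → 2 H
  atom 22: C, bond orders sum to 1 (valence 4) → 3 H
Totals → C:18, H:31, F:1, O:3.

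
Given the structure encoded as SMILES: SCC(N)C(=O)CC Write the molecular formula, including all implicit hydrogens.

C5H11NOS

Walk through each heavy atom and fill implicit hydrogens from standard valence (C 4, N 3, O 2, S 2, halogen 1):
  atom 1: S, bond orders sum to 1 (valence 2) → 1 H
  atom 2: C, bond orders sum to 2 (valence 4) → 2 H
  atom 3: C, bond orders sum to 3 (valence 4) → 1 H
  atom 4: N, bond orders sum to 1 (valence 3) → 2 H
  atom 5: C, bond orders sum to 4 (valence 4) → 0 H
  atom 6: O, bond orders sum to 2 (valence 2) → 0 H
  atom 7: C, bond orders sum to 2 (valence 4) → 2 H
  atom 8: C, bond orders sum to 1 (valence 4) → 3 H
Totals → C:5, H:11, N:1, O:1, S:1.
In Hill order: C5H11NOS.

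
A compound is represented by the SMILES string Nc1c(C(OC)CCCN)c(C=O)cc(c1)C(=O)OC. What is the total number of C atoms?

14

Count every carbon token in the SMILES (each C, including those in ring-closure positions and inside branches).
Carbon count: 14.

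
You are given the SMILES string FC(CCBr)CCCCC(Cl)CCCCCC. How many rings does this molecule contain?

In SMILES, each pair of matching ring-closure digits denotes one ring-closing bond; the number of such bonds equals the number of independent rings.
Ring-closure bonds here: 0.

0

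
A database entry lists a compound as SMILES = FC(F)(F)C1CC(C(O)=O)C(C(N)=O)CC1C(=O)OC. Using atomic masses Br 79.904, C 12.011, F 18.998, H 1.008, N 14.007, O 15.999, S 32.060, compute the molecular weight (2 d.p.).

First, the molecular formula is C11H14F3NO5 (counting implicit H from valence).
  C: 11 × 12.011 = 132.121
  F: 3 × 18.998 = 56.994
  H: 14 × 1.008 = 14.112
  N: 1 × 14.007 = 14.007
  O: 5 × 15.999 = 79.995
Sum: 11×12.011 + 3×18.998 + 14×1.008 + 1×14.007 + 5×15.999 = 297.229 → 297.23 g/mol.

297.23 g/mol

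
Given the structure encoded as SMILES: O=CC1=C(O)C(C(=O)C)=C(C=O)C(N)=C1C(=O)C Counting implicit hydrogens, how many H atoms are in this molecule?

Walk through each heavy atom and fill implicit hydrogens from standard valence (C 4, N 3, O 2, S 2, halogen 1):
  atom 1: O, bond orders sum to 2 (valence 2) → 0 H
  atom 2: C, bond orders sum to 3 (valence 4) → 1 H
  atom 3: C, bond orders sum to 4 (valence 4) → 0 H
  atom 4: C, bond orders sum to 4 (valence 4) → 0 H
  atom 5: O, bond orders sum to 1 (valence 2) → 1 H
  atom 6: C, bond orders sum to 4 (valence 4) → 0 H
  atom 7: C, bond orders sum to 4 (valence 4) → 0 H
  atom 8: O, bond orders sum to 2 (valence 2) → 0 H
  atom 9: C, bond orders sum to 1 (valence 4) → 3 H
  atom 10: C, bond orders sum to 4 (valence 4) → 0 H
  atom 11: C, bond orders sum to 3 (valence 4) → 1 H
  atom 12: O, bond orders sum to 2 (valence 2) → 0 H
  atom 13: C, bond orders sum to 4 (valence 4) → 0 H
  atom 14: N, bond orders sum to 1 (valence 3) → 2 H
  atom 15: C, bond orders sum to 4 (valence 4) → 0 H
  atom 16: C, bond orders sum to 4 (valence 4) → 0 H
  atom 17: O, bond orders sum to 2 (valence 2) → 0 H
  atom 18: C, bond orders sum to 1 (valence 4) → 3 H
Total hydrogens: 11.

11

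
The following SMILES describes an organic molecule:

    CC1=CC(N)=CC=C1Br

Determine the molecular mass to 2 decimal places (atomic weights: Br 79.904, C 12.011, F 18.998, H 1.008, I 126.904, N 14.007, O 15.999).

186.05 g/mol

First, the molecular formula is C7H8BrN (counting implicit H from valence).
  Br: 1 × 79.904 = 79.904
  C: 7 × 12.011 = 84.077
  H: 8 × 1.008 = 8.064
  N: 1 × 14.007 = 14.007
Sum: 1×79.904 + 7×12.011 + 8×1.008 + 1×14.007 = 186.052 → 186.05 g/mol.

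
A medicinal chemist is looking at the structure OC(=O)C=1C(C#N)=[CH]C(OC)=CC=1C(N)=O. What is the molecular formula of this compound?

Walk through each heavy atom and fill implicit hydrogens from standard valence (C 4, N 3, O 2, S 2, halogen 1):
  atom 1: O, bond orders sum to 1 (valence 2) → 1 H
  atom 2: C, bond orders sum to 4 (valence 4) → 0 H
  atom 3: O, bond orders sum to 2 (valence 2) → 0 H
  atom 4: C, bond orders sum to 4 (valence 4) → 0 H
  atom 5: C, bond orders sum to 4 (valence 4) → 0 H
  atom 6: C, bond orders sum to 4 (valence 4) → 0 H
  atom 7: N, bond orders sum to 3 (valence 3) → 0 H
  atom 8: C with explicit H count 1
  atom 9: C, bond orders sum to 4 (valence 4) → 0 H
  atom 10: O, bond orders sum to 2 (valence 2) → 0 H
  atom 11: C, bond orders sum to 1 (valence 4) → 3 H
  atom 12: C, bond orders sum to 3 (valence 4) → 1 H
  atom 13: C, bond orders sum to 4 (valence 4) → 0 H
  atom 14: C, bond orders sum to 4 (valence 4) → 0 H
  atom 15: N, bond orders sum to 1 (valence 3) → 2 H
  atom 16: O, bond orders sum to 2 (valence 2) → 0 H
Totals → C:10, H:8, N:2, O:4.
In Hill order: C10H8N2O4.

C10H8N2O4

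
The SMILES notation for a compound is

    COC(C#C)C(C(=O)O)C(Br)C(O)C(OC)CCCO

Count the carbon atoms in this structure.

13

Count every carbon token in the SMILES (each C, including those in ring-closure positions and inside branches).
Carbon count: 13.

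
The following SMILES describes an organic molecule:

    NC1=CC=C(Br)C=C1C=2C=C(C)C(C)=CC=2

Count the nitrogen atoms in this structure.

1

Scan the SMILES for N atoms (remember two-letter symbols like Cl and Br are single atoms).
Nitrogen count: 1.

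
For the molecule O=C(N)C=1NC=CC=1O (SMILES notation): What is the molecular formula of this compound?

Walk through each heavy atom and fill implicit hydrogens from standard valence (C 4, N 3, O 2, S 2, halogen 1):
  atom 1: O, bond orders sum to 2 (valence 2) → 0 H
  atom 2: C, bond orders sum to 4 (valence 4) → 0 H
  atom 3: N, bond orders sum to 1 (valence 3) → 2 H
  atom 4: C, bond orders sum to 4 (valence 4) → 0 H
  atom 5: N, bond orders sum to 2 (valence 3) → 1 H
  atom 6: C, bond orders sum to 3 (valence 4) → 1 H
  atom 7: C, bond orders sum to 3 (valence 4) → 1 H
  atom 8: C, bond orders sum to 4 (valence 4) → 0 H
  atom 9: O, bond orders sum to 1 (valence 2) → 1 H
Totals → C:5, H:6, N:2, O:2.

C5H6N2O2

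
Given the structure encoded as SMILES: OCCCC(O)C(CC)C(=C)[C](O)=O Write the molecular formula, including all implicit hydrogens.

Walk through each heavy atom and fill implicit hydrogens from standard valence (C 4, N 3, O 2, S 2, halogen 1):
  atom 1: O, bond orders sum to 1 (valence 2) → 1 H
  atom 2: C, bond orders sum to 2 (valence 4) → 2 H
  atom 3: C, bond orders sum to 2 (valence 4) → 2 H
  atom 4: C, bond orders sum to 2 (valence 4) → 2 H
  atom 5: C, bond orders sum to 3 (valence 4) → 1 H
  atom 6: O, bond orders sum to 1 (valence 2) → 1 H
  atom 7: C, bond orders sum to 3 (valence 4) → 1 H
  atom 8: C, bond orders sum to 2 (valence 4) → 2 H
  atom 9: C, bond orders sum to 1 (valence 4) → 3 H
  atom 10: C, bond orders sum to 4 (valence 4) → 0 H
  atom 11: C, bond orders sum to 2 (valence 4) → 2 H
  atom 12: C with explicit H count 0
  atom 13: O, bond orders sum to 1 (valence 2) → 1 H
  atom 14: O, bond orders sum to 2 (valence 2) → 0 H
Totals → C:10, H:18, O:4.

C10H18O4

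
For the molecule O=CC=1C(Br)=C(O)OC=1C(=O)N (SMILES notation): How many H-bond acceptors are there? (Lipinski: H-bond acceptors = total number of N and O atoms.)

5

N atoms: 1; O atoms: 4.
Lipinski HBA = 1 + 4 = 5.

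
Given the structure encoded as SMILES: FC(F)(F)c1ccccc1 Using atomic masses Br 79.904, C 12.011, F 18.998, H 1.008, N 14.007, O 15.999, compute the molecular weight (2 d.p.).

First, the molecular formula is C7H5F3 (counting implicit H from valence).
  C: 7 × 12.011 = 84.077
  F: 3 × 18.998 = 56.994
  H: 5 × 1.008 = 5.040
Sum: 7×12.011 + 3×18.998 + 5×1.008 = 146.111 → 146.11 g/mol.

146.11 g/mol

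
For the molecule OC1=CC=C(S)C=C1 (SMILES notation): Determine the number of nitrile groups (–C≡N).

Scan the SMILES for the nitrile motif — none present.
Groups that are present: 1 hydroxyl, 1 thiol.

0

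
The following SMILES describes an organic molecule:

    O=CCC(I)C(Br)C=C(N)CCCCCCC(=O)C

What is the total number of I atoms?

1

Scan the SMILES for I atoms (remember two-letter symbols like Cl and Br are single atoms).
Iodine count: 1.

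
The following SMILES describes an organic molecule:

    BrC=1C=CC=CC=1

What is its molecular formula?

C6H5Br

Walk through each heavy atom and fill implicit hydrogens from standard valence (C 4, N 3, O 2, S 2, halogen 1):
  atom 1: Br (halogen, monovalent) → 0 H
  atom 2: C, bond orders sum to 4 (valence 4) → 0 H
  atom 3: C, bond orders sum to 3 (valence 4) → 1 H
  atom 4: C, bond orders sum to 3 (valence 4) → 1 H
  atom 5: C, bond orders sum to 3 (valence 4) → 1 H
  atom 6: C, bond orders sum to 3 (valence 4) → 1 H
  atom 7: C, bond orders sum to 3 (valence 4) → 1 H
Totals → C:6, H:5, Br:1.
In Hill order: C6H5Br.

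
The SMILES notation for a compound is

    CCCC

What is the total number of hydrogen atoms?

Walk through each heavy atom and fill implicit hydrogens from standard valence (C 4, N 3, O 2, S 2, halogen 1):
  atom 1: C, bond orders sum to 1 (valence 4) → 3 H
  atom 2: C, bond orders sum to 2 (valence 4) → 2 H
  atom 3: C, bond orders sum to 2 (valence 4) → 2 H
  atom 4: C, bond orders sum to 1 (valence 4) → 3 H
Total hydrogens: 10.

10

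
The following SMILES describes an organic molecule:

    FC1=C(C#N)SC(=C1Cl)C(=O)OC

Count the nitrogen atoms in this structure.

1

Scan the SMILES for N atoms (remember two-letter symbols like Cl and Br are single atoms).
Nitrogen count: 1.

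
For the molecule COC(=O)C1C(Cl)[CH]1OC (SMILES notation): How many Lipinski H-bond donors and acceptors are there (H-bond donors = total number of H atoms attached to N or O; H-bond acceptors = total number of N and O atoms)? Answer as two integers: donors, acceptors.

0, 3

Donors: find every N or O and count the H atoms it carries.
  atom 2 (O): bond orders sum to 2 → 0 H
  atom 4 (O): bond orders sum to 2 → 0 H
  atom 9 (O): bond orders sum to 2 → 0 H
Lipinski HBD = 0.
Acceptors: N atoms = 0, O atoms = 3 → HBA = 3.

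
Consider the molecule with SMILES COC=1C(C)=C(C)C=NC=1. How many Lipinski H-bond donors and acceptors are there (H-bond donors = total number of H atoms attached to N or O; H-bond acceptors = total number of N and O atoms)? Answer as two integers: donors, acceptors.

Donors: find every N or O and count the H atoms it carries.
  atom 2 (O): bond orders sum to 2 → 0 H
  atom 9 (N): bond orders sum to 3 → 0 H
Lipinski HBD = 0.
Acceptors: N atoms = 1, O atoms = 1 → HBA = 2.

0, 2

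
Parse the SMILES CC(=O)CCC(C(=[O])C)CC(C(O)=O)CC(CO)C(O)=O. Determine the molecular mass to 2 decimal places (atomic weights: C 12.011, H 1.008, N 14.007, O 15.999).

302.32 g/mol

First, the molecular formula is C14H22O7 (counting implicit H from valence).
  C: 14 × 12.011 = 168.154
  H: 22 × 1.008 = 22.176
  O: 7 × 15.999 = 111.993
Sum: 14×12.011 + 22×1.008 + 7×15.999 = 302.323 → 302.32 g/mol.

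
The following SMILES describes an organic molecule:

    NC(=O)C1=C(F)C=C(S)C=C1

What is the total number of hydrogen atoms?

Walk through each heavy atom and fill implicit hydrogens from standard valence (C 4, N 3, O 2, S 2, halogen 1):
  atom 1: N, bond orders sum to 1 (valence 3) → 2 H
  atom 2: C, bond orders sum to 4 (valence 4) → 0 H
  atom 3: O, bond orders sum to 2 (valence 2) → 0 H
  atom 4: C, bond orders sum to 4 (valence 4) → 0 H
  atom 5: C, bond orders sum to 4 (valence 4) → 0 H
  atom 6: F (halogen, monovalent) → 0 H
  atom 7: C, bond orders sum to 3 (valence 4) → 1 H
  atom 8: C, bond orders sum to 4 (valence 4) → 0 H
  atom 9: S, bond orders sum to 1 (valence 2) → 1 H
  atom 10: C, bond orders sum to 3 (valence 4) → 1 H
  atom 11: C, bond orders sum to 3 (valence 4) → 1 H
Total hydrogens: 6.

6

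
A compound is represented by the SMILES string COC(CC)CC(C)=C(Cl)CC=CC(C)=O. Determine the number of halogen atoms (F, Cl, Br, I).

1

Halogen atoms appear at heavy-atom position 10 (1×Cl).
Other groups present: 2 alkene, 1 ether, 1 ketone.
Halogen count: 1.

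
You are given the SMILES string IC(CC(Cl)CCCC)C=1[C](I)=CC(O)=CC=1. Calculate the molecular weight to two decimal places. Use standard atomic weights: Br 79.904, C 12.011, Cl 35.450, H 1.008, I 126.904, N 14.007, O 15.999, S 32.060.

478.54 g/mol

First, the molecular formula is C13H17ClI2O (counting implicit H from valence).
  C: 13 × 12.011 = 156.143
  Cl: 1 × 35.450 = 35.450
  H: 17 × 1.008 = 17.136
  I: 2 × 126.904 = 253.808
  O: 1 × 15.999 = 15.999
Sum: 13×12.011 + 1×35.450 + 17×1.008 + 2×126.904 + 1×15.999 = 478.536 → 478.54 g/mol.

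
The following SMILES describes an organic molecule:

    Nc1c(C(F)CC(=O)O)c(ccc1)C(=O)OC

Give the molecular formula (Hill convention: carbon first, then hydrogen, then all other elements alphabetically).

C11H12FNO4

Walk through each heavy atom and fill implicit hydrogens from standard valence (C 4, N 3, O 2, S 2, halogen 1); for lowercase aromatic atoms, an aromatic c carries 1 H when it has two neighbours and 0 H with three, and aromatic n carries 0 H:
  atom 1: N, bond orders sum to 1 (valence 3) → 2 H
  atom 2: aromatic c, 3 neighbours → 0 H
  atom 3: aromatic c, 3 neighbours → 0 H
  atom 4: C, bond orders sum to 3 (valence 4) → 1 H
  atom 5: F (halogen, monovalent) → 0 H
  atom 6: C, bond orders sum to 2 (valence 4) → 2 H
  atom 7: C, bond orders sum to 4 (valence 4) → 0 H
  atom 8: O, bond orders sum to 2 (valence 2) → 0 H
  atom 9: O, bond orders sum to 1 (valence 2) → 1 H
  atom 10: aromatic c, 3 neighbours → 0 H
  atom 11: aromatic c, 2 neighbours → 1 H
  atom 12: aromatic c, 2 neighbours → 1 H
  atom 13: aromatic c, 2 neighbours → 1 H
  atom 14: C, bond orders sum to 4 (valence 4) → 0 H
  atom 15: O, bond orders sum to 2 (valence 2) → 0 H
  atom 16: O, bond orders sum to 2 (valence 2) → 0 H
  atom 17: C, bond orders sum to 1 (valence 4) → 3 H
Totals → C:11, H:12, F:1, N:1, O:4.
In Hill order: C11H12FNO4.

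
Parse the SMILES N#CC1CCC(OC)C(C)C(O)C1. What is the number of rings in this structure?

1

In SMILES, each pair of matching ring-closure digits denotes one ring-closing bond; the number of such bonds equals the number of independent rings.
Ring-closure bonds here: 1.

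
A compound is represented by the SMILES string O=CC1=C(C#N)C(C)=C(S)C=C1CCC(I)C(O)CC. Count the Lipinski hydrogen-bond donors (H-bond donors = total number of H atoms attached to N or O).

Donors: find every N or O and count the H atoms it carries.
  atom 1 (O): bond orders sum to 2 → 0 H
  atom 6 (N): bond orders sum to 3 → 0 H
  atom 18 (O): bond orders sum to 1 → 1 H
Lipinski HBD = 1.

1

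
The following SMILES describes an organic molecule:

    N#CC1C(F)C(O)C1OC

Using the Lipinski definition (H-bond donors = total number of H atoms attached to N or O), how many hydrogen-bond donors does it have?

1

Donors: find every N or O and count the H atoms it carries.
  atom 1 (N): bond orders sum to 3 → 0 H
  atom 7 (O): bond orders sum to 1 → 1 H
  atom 9 (O): bond orders sum to 2 → 0 H
Lipinski HBD = 1.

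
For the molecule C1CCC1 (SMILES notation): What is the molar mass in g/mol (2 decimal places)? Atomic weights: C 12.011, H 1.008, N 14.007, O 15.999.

First, the molecular formula is C4H8 (counting implicit H from valence).
  C: 4 × 12.011 = 48.044
  H: 8 × 1.008 = 8.064
Sum: 4×12.011 + 8×1.008 = 56.108 → 56.11 g/mol.

56.11 g/mol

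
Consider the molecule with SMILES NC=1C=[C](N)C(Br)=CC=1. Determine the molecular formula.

C6H7BrN2

Walk through each heavy atom and fill implicit hydrogens from standard valence (C 4, N 3, O 2, S 2, halogen 1):
  atom 1: N, bond orders sum to 1 (valence 3) → 2 H
  atom 2: C, bond orders sum to 4 (valence 4) → 0 H
  atom 3: C, bond orders sum to 3 (valence 4) → 1 H
  atom 4: C with explicit H count 0
  atom 5: N, bond orders sum to 1 (valence 3) → 2 H
  atom 6: C, bond orders sum to 4 (valence 4) → 0 H
  atom 7: Br (halogen, monovalent) → 0 H
  atom 8: C, bond orders sum to 3 (valence 4) → 1 H
  atom 9: C, bond orders sum to 3 (valence 4) → 1 H
Totals → C:6, H:7, Br:1, N:2.
In Hill order: C6H7BrN2.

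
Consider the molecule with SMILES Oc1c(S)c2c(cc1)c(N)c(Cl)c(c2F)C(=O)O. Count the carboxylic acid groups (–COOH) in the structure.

1

The carboxylic acid motif appears at heavy-atom position 16 in the SMILES.
Other groups present: 1 hydroxyl, 1 primary amine, 1 thiol.
Carboxylic acid count: 1.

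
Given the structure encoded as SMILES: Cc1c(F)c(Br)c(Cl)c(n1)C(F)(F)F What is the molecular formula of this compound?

Walk through each heavy atom and fill implicit hydrogens from standard valence (C 4, N 3, O 2, S 2, halogen 1); for lowercase aromatic atoms, an aromatic c carries 1 H when it has two neighbours and 0 H with three, and aromatic n carries 0 H:
  atom 1: C, bond orders sum to 1 (valence 4) → 3 H
  atom 2: aromatic c, 3 neighbours → 0 H
  atom 3: aromatic c, 3 neighbours → 0 H
  atom 4: F (halogen, monovalent) → 0 H
  atom 5: aromatic c, 3 neighbours → 0 H
  atom 6: Br (halogen, monovalent) → 0 H
  atom 7: aromatic c, 3 neighbours → 0 H
  atom 8: Cl (halogen, monovalent) → 0 H
  atom 9: aromatic c, 3 neighbours → 0 H
  atom 10: aromatic n, 2 neighbours → 0 H
  atom 11: C, bond orders sum to 4 (valence 4) → 0 H
  atom 12: F (halogen, monovalent) → 0 H
  atom 13: F (halogen, monovalent) → 0 H
  atom 14: F (halogen, monovalent) → 0 H
Totals → C:7, H:3, Br:1, Cl:1, F:4, N:1.

C7H3BrClF4N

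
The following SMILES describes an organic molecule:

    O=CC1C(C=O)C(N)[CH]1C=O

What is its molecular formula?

Walk through each heavy atom and fill implicit hydrogens from standard valence (C 4, N 3, O 2, S 2, halogen 1):
  atom 1: O, bond orders sum to 2 (valence 2) → 0 H
  atom 2: C, bond orders sum to 3 (valence 4) → 1 H
  atom 3: C, bond orders sum to 3 (valence 4) → 1 H
  atom 4: C, bond orders sum to 3 (valence 4) → 1 H
  atom 5: C, bond orders sum to 3 (valence 4) → 1 H
  atom 6: O, bond orders sum to 2 (valence 2) → 0 H
  atom 7: C, bond orders sum to 3 (valence 4) → 1 H
  atom 8: N, bond orders sum to 1 (valence 3) → 2 H
  atom 9: C with explicit H count 1
  atom 10: C, bond orders sum to 3 (valence 4) → 1 H
  atom 11: O, bond orders sum to 2 (valence 2) → 0 H
Totals → C:7, H:9, N:1, O:3.
In Hill order: C7H9NO3.

C7H9NO3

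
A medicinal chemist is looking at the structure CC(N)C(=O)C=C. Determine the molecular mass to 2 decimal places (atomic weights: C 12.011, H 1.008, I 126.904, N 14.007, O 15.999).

99.13 g/mol

First, the molecular formula is C5H9NO (counting implicit H from valence).
  C: 5 × 12.011 = 60.055
  H: 9 × 1.008 = 9.072
  N: 1 × 14.007 = 14.007
  O: 1 × 15.999 = 15.999
Sum: 5×12.011 + 9×1.008 + 1×14.007 + 1×15.999 = 99.133 → 99.13 g/mol.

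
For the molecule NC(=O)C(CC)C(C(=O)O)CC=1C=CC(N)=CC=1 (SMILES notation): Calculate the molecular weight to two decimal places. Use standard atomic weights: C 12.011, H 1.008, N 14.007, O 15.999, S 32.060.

First, the molecular formula is C13H18N2O3 (counting implicit H from valence).
  C: 13 × 12.011 = 156.143
  H: 18 × 1.008 = 18.144
  N: 2 × 14.007 = 28.014
  O: 3 × 15.999 = 47.997
Sum: 13×12.011 + 18×1.008 + 2×14.007 + 3×15.999 = 250.298 → 250.30 g/mol.

250.30 g/mol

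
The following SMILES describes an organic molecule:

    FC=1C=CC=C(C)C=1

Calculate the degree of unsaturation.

Degree of unsaturation = (number of rings) + (number of π bonds).
Ring closures in the SMILES: 1.
π bonds: 3 double bonds (each 1 DoU) → 3 DoU from unsaturation.
Total DoU = 1 + 3 = 4.

4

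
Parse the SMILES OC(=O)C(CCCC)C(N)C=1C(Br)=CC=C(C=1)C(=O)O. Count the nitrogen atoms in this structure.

Scan the SMILES for N atoms (remember two-letter symbols like Cl and Br are single atoms).
Nitrogen count: 1.

1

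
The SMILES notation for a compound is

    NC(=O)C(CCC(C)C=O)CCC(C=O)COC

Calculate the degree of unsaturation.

Degree of unsaturation = (number of rings) + (number of π bonds).
Ring closures in the SMILES: 0.
π bonds: 3 double bonds (each 1 DoU) → 3 DoU from unsaturation.
Total DoU = 0 + 3 = 3.

3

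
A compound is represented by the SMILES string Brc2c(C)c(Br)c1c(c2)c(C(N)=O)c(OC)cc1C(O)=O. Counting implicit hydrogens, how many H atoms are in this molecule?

11

Walk through each heavy atom and fill implicit hydrogens from standard valence (C 4, N 3, O 2, S 2, halogen 1); for lowercase aromatic atoms, an aromatic c carries 1 H when it has two neighbours and 0 H with three, and aromatic n carries 0 H:
  atom 1: Br (halogen, monovalent) → 0 H
  atom 2: aromatic c, 3 neighbours → 0 H
  atom 3: aromatic c, 3 neighbours → 0 H
  atom 4: C, bond orders sum to 1 (valence 4) → 3 H
  atom 5: aromatic c, 3 neighbours → 0 H
  atom 6: Br (halogen, monovalent) → 0 H
  atom 7: aromatic c, 3 neighbours → 0 H
  atom 8: aromatic c, 3 neighbours → 0 H
  atom 9: aromatic c, 2 neighbours → 1 H
  atom 10: aromatic c, 3 neighbours → 0 H
  atom 11: C, bond orders sum to 4 (valence 4) → 0 H
  atom 12: N, bond orders sum to 1 (valence 3) → 2 H
  atom 13: O, bond orders sum to 2 (valence 2) → 0 H
  atom 14: aromatic c, 3 neighbours → 0 H
  atom 15: O, bond orders sum to 2 (valence 2) → 0 H
  atom 16: C, bond orders sum to 1 (valence 4) → 3 H
  atom 17: aromatic c, 2 neighbours → 1 H
  atom 18: aromatic c, 3 neighbours → 0 H
  atom 19: C, bond orders sum to 4 (valence 4) → 0 H
  atom 20: O, bond orders sum to 1 (valence 2) → 1 H
  atom 21: O, bond orders sum to 2 (valence 2) → 0 H
Total hydrogens: 11.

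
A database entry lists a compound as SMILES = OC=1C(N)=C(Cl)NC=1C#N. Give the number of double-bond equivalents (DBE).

5

Molecular formula: C5H4ClN3O.
DoU = (2C + 2 + N − H − X) / 2, where X is the halogen count and O/S are ignored.
    = (2·5 + 2 + 3 − 4 − 1) / 2 = 10 / 2 = 5.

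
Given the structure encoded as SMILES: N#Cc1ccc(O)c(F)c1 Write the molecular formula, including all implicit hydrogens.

Walk through each heavy atom and fill implicit hydrogens from standard valence (C 4, N 3, O 2, S 2, halogen 1); for lowercase aromatic atoms, an aromatic c carries 1 H when it has two neighbours and 0 H with three, and aromatic n carries 0 H:
  atom 1: N, bond orders sum to 3 (valence 3) → 0 H
  atom 2: C, bond orders sum to 4 (valence 4) → 0 H
  atom 3: aromatic c, 3 neighbours → 0 H
  atom 4: aromatic c, 2 neighbours → 1 H
  atom 5: aromatic c, 2 neighbours → 1 H
  atom 6: aromatic c, 3 neighbours → 0 H
  atom 7: O, bond orders sum to 1 (valence 2) → 1 H
  atom 8: aromatic c, 3 neighbours → 0 H
  atom 9: F (halogen, monovalent) → 0 H
  atom 10: aromatic c, 2 neighbours → 1 H
Totals → C:7, H:4, F:1, N:1, O:1.

C7H4FNO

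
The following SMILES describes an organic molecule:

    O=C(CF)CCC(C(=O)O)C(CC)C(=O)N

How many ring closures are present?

In SMILES, each pair of matching ring-closure digits denotes one ring-closing bond; the number of such bonds equals the number of independent rings.
Ring-closure bonds here: 0.

0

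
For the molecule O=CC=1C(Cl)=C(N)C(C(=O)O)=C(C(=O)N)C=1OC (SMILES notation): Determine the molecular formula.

C10H9ClN2O5

Walk through each heavy atom and fill implicit hydrogens from standard valence (C 4, N 3, O 2, S 2, halogen 1):
  atom 1: O, bond orders sum to 2 (valence 2) → 0 H
  atom 2: C, bond orders sum to 3 (valence 4) → 1 H
  atom 3: C, bond orders sum to 4 (valence 4) → 0 H
  atom 4: C, bond orders sum to 4 (valence 4) → 0 H
  atom 5: Cl (halogen, monovalent) → 0 H
  atom 6: C, bond orders sum to 4 (valence 4) → 0 H
  atom 7: N, bond orders sum to 1 (valence 3) → 2 H
  atom 8: C, bond orders sum to 4 (valence 4) → 0 H
  atom 9: C, bond orders sum to 4 (valence 4) → 0 H
  atom 10: O, bond orders sum to 2 (valence 2) → 0 H
  atom 11: O, bond orders sum to 1 (valence 2) → 1 H
  atom 12: C, bond orders sum to 4 (valence 4) → 0 H
  atom 13: C, bond orders sum to 4 (valence 4) → 0 H
  atom 14: O, bond orders sum to 2 (valence 2) → 0 H
  atom 15: N, bond orders sum to 1 (valence 3) → 2 H
  atom 16: C, bond orders sum to 4 (valence 4) → 0 H
  atom 17: O, bond orders sum to 2 (valence 2) → 0 H
  atom 18: C, bond orders sum to 1 (valence 4) → 3 H
Totals → C:10, H:9, Cl:1, N:2, O:5.
In Hill order: C10H9ClN2O5.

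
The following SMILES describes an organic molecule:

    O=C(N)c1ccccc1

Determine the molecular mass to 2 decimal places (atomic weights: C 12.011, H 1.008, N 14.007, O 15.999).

First, the molecular formula is C7H7NO (counting implicit H from valence).
  C: 7 × 12.011 = 84.077
  H: 7 × 1.008 = 7.056
  N: 1 × 14.007 = 14.007
  O: 1 × 15.999 = 15.999
Sum: 7×12.011 + 7×1.008 + 1×14.007 + 1×15.999 = 121.139 → 121.14 g/mol.

121.14 g/mol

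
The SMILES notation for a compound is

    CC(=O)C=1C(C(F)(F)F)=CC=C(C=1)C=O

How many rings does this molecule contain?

1

In SMILES, each pair of matching ring-closure digits denotes one ring-closing bond; the number of such bonds equals the number of independent rings.
Ring-closure bonds here: 1.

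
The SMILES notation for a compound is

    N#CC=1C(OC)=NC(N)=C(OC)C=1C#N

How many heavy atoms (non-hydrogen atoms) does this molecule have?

15

Every atom symbol written in the SMILES (organic subset) is one heavy atom; implicit H are not written.
Heavy atoms by element → C:9, N:4, O:2.
Total: 15.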